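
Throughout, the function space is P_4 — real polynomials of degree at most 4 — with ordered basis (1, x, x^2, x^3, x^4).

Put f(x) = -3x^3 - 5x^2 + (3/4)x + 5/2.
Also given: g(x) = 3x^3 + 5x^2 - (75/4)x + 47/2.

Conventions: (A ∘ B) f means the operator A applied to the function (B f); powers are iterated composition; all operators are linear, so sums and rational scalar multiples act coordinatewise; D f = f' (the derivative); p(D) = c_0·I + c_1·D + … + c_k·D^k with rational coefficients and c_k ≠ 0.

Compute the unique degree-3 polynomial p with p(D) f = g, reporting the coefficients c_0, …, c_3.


p(D) = -I + D^2 − 2·D^3, i.e. c_0 = -1, c_1 = 0, c_2 = 1, c_3 = -2

D^0 f = -3x^3 - 5x^2 + (3/4)x + 5/2
D^1 f = -9x^2 - 10x + 3/4
D^2 f = -18x - 10
D^3 f = -18
matching coefficients of g against c_0 f + c_1 Df + … from the top degree down determines the c_i
solution: c_0 = -1, c_1 = 0, c_2 = 1, c_3 = -2


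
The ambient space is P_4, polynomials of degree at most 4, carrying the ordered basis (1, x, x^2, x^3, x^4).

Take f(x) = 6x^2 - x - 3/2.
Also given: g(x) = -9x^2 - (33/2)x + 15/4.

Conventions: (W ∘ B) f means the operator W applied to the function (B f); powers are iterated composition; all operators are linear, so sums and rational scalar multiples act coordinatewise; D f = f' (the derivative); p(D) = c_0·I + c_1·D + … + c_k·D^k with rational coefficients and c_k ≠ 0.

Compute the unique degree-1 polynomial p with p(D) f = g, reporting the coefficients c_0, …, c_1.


c_0 = -3/2, c_1 = -3/2

D^0 f = 6x^2 - x - 3/2
D^1 f = 12x - 1
matching coefficients of g against c_0 f + c_1 Df + … from the top degree down determines the c_i
solution: c_0 = -3/2, c_1 = -3/2


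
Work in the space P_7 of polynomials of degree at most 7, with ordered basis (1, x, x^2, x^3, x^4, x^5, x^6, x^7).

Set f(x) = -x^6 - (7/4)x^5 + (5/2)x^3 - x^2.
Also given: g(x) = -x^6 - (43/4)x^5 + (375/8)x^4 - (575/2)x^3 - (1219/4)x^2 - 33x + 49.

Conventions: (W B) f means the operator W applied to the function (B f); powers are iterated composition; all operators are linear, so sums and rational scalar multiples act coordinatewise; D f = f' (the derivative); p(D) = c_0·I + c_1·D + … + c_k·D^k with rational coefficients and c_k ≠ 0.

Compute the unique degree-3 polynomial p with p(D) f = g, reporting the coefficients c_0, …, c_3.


D^0 f = -x^6 - (7/4)x^5 + (5/2)x^3 - x^2
D^1 f = -6x^5 - (35/4)x^4 + (15/2)x^2 - 2x
D^2 f = -30x^4 - 35x^3 + 15x - 2
D^3 f = -120x^3 - 105x^2 + 15
matching coefficients of g against c_0 f + c_1 Df + … from the top degree down determines the c_i
solution: c_0 = 1, c_1 = 3/2, c_2 = -2, c_3 = 3

p(D) = I + (3/2)·D − 2·D^2 + 3·D^3, i.e. c_0 = 1, c_1 = 3/2, c_2 = -2, c_3 = 3


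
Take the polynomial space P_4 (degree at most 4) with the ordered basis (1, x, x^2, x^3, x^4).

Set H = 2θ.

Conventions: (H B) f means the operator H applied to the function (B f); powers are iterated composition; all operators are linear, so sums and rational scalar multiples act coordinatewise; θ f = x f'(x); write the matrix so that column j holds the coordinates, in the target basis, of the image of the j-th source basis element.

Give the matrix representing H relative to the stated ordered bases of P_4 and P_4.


image of 1: 0
image of x: 2x
image of x^2: 4x^2
image of x^3: 6x^3
image of x^4: 8x^4
each image's coordinates form column j of the matrix

the matrix is [[0, 0, 0, 0, 0]; [0, 2, 0, 0, 0]; [0, 0, 4, 0, 0]; [0, 0, 0, 6, 0]; [0, 0, 0, 0, 8]] (rows listed top to bottom)


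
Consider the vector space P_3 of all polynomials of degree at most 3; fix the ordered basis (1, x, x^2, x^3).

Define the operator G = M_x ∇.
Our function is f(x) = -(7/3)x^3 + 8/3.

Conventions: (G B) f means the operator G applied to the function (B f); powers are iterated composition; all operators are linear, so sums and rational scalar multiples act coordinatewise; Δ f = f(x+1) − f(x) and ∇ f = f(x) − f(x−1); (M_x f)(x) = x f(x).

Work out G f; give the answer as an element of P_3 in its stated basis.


∇ f = -7x^2 + 7x - 7/3
M_x ∇ f = -7x^3 + 7x^2 - (7/3)x

the image equals g(x) = -7x^3 + 7x^2 - (7/3)x


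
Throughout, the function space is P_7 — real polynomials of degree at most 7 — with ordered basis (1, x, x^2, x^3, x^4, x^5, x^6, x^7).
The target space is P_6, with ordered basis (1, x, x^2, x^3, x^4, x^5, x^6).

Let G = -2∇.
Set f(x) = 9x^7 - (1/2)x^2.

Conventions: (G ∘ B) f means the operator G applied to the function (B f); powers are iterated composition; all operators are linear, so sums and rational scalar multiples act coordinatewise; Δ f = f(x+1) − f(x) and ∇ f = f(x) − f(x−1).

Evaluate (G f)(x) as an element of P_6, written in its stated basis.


the image equals g(x) = -126x^6 + 378x^5 - 630x^4 + 630x^3 - 378x^2 + 128x - 19

∇ f = 63x^6 - 189x^5 + 315x^4 - 315x^3 + 189x^2 - 64x + 19/2
(-2∇) f = -126x^6 + 378x^5 - 630x^4 + 630x^3 - 378x^2 + 128x - 19


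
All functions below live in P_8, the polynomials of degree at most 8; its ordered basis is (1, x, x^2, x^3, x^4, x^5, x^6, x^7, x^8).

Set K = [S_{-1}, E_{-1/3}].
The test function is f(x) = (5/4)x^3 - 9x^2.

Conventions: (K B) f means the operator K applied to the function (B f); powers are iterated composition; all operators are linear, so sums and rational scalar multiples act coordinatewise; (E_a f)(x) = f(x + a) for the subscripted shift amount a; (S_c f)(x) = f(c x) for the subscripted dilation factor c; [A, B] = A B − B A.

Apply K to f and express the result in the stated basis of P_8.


E_{-1/3} f = (5/4)x^3 - (41/4)x^2 + (77/12)x - 113/108
S_{-1} E_{-1/3} f = -(5/4)x^3 - (41/4)x^2 - (77/12)x - 113/108
S_{-1} f = -(5/4)x^3 - 9x^2
E_{-1/3} S_{-1} f = -(5/4)x^3 - (31/4)x^2 + (67/12)x - 103/108
[S_{-1}, E_{-1/3}] f = -(5/2)x^2 - 12x - 5/54

the result is g(x) = -(5/2)x^2 - 12x - 5/54


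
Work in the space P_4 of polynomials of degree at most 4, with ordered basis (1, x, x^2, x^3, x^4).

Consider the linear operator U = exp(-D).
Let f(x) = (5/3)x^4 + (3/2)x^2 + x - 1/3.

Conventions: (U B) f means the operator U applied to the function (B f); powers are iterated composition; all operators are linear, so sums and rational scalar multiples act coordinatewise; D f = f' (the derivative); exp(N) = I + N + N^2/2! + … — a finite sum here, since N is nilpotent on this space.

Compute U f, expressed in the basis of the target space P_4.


g(x) = (5/3)x^4 - (20/3)x^3 + (23/2)x^2 - (26/3)x + 11/6

order-1 term: -(20/3)x^3 - 3x - 1
order-2 term: 10x^2 + 3/2
order-3 term: -(20/3)x
order-4 term: 5/3
the series for exp(-D) f terminates at order 4
exp(-D) f = (5/3)x^4 - (20/3)x^3 + (23/2)x^2 - (26/3)x + 11/6


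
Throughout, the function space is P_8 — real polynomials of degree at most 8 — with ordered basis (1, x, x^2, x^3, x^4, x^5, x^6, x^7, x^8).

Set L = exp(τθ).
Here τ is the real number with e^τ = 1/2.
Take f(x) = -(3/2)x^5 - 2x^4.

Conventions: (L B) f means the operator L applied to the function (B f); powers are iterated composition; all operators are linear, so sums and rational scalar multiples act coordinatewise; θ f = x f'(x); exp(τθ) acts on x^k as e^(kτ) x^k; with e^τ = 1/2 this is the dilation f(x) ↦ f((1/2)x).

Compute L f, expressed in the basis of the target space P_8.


the image equals g(x) = -(3/64)x^5 - (1/8)x^4

exp(τθ) x^k = e^(kτ) x^k; with e^τ = 1/2 this sends x^k to (1/2)^k x^k
x^4 ↦ 1/16 x^4
x^5 ↦ 1/32 x^5
applying this coordinatewise to f: exp(τθ) f = -(3/64)x^5 - (1/8)x^4


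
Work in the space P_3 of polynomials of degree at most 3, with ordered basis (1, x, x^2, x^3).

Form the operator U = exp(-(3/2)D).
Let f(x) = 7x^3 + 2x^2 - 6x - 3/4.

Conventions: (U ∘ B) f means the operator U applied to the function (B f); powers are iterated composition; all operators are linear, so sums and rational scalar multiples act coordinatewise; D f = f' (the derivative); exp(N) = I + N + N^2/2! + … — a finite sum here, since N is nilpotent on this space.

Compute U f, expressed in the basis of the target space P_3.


the image equals g(x) = 7x^3 - (59/2)x^2 + (141/4)x - 87/8

order-1 term: -(63/2)x^2 - 6x + 9
order-2 term: (189/4)x + 9/2
order-3 term: -189/8
the series for exp(-(3/2)D) f terminates at order 3
exp(-(3/2)D) f = 7x^3 - (59/2)x^2 + (141/4)x - 87/8


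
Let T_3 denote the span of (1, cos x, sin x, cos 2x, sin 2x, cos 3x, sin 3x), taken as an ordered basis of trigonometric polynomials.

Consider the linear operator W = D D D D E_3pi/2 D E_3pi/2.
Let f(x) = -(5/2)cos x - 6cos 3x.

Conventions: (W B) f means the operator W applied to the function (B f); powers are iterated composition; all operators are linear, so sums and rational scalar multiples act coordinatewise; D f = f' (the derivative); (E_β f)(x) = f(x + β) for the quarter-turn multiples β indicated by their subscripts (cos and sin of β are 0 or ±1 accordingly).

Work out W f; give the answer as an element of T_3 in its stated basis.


the result is g(x) = -(5/2)sin x - 1458sin 3x

E_3pi/2 f = -(5/2)sin x + 6sin 3x
D E_3pi/2 f = -(5/2)cos x + 18cos 3x
E_3pi/2 D E_3pi/2 f = -(5/2)sin x - 18sin 3x
D (E_3pi/2 D E_3pi/2) f = -(5/2)cos x - 54cos 3x
D D (E_3pi/2 D E_3pi/2) f = (5/2)sin x + 162sin 3x
D D D (E_3pi/2 D E_3pi/2) f = (5/2)cos x + 486cos 3x
D D D D (E_3pi/2 D E_3pi/2) f = -(5/2)sin x - 1458sin 3x


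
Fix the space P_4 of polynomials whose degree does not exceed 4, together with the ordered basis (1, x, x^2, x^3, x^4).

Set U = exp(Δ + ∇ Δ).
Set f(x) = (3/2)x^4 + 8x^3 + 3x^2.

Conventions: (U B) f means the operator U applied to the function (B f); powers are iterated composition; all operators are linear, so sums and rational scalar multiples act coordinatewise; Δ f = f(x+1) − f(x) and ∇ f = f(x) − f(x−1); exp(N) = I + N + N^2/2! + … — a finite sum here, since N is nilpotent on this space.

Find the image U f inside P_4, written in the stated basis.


the result is g(x) = (3/2)x^4 + 14x^3 + 63x^2 + 168x + 359/2

order-1 term: 6x^3 + 51x^2 + 84x + 43/2
order-2 term: 9x^2 + 78x + 243/2
order-3 term: 6x + 35
order-4 term: 3/2
the series for exp(Δ + ∇ Δ) f terminates at order 4
exp(Δ + ∇ Δ) f = (3/2)x^4 + 14x^3 + 63x^2 + 168x + 359/2


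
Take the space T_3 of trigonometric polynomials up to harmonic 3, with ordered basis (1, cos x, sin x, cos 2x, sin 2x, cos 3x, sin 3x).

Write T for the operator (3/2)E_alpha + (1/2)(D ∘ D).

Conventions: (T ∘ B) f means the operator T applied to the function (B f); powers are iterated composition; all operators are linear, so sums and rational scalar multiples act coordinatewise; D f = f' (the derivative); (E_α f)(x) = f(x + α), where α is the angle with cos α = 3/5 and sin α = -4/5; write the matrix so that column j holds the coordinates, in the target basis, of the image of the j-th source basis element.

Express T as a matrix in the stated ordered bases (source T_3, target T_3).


image of 1: 3/2
image of cos x: (2/5)cos x + (6/5)sin x
image of sin x: -(6/5)cos x + (2/5)sin x
image of cos 2x: -(121/50)cos 2x + (36/25)sin 2x
image of sin 2x: -(36/25)cos 2x - (121/50)sin 2x
image of cos 3x: -(738/125)cos 3x + (66/125)sin 3x
image of sin 3x: -(66/125)cos 3x - (738/125)sin 3x
each image's coordinates form column j of the matrix

the matrix is [[3/2, 0, 0, 0, 0, 0, 0]; [0, 2/5, -6/5, 0, 0, 0, 0]; [0, 6/5, 2/5, 0, 0, 0, 0]; [0, 0, 0, -121/50, -36/25, 0, 0]; [0, 0, 0, 36/25, -121/50, 0, 0]; [0, 0, 0, 0, 0, -738/125, -66/125]; [0, 0, 0, 0, 0, 66/125, -738/125]] (rows listed top to bottom)


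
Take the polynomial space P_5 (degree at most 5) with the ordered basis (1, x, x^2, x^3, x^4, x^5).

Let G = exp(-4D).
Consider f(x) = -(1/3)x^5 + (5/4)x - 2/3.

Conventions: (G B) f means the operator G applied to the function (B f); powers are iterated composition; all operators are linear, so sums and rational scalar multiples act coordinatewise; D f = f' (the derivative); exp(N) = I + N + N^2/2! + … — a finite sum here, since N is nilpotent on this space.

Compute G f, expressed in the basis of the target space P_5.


order-1 term: (20/3)x^4 - 5
order-2 term: -(160/3)x^3
order-3 term: (640/3)x^2
order-4 term: -(1280/3)x
order-5 term: 1024/3
the series for exp(-4D) f terminates at order 5
exp(-4D) f = -(1/3)x^5 + (20/3)x^4 - (160/3)x^3 + (640/3)x^2 - (5105/12)x + 1007/3

the result is g(x) = -(1/3)x^5 + (20/3)x^4 - (160/3)x^3 + (640/3)x^2 - (5105/12)x + 1007/3


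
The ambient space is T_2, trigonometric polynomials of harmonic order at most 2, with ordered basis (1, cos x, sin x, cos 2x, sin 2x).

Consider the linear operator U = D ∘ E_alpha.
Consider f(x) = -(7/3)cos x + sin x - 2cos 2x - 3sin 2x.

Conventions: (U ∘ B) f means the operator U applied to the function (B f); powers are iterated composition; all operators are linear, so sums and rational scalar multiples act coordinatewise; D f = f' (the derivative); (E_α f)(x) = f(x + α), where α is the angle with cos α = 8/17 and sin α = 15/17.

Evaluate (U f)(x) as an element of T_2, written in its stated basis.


E_alpha f = -(11/51)cos x + (43/17)sin x - (398/289)cos 2x + (963/289)sin 2x
D E_alpha f = (43/17)cos x + (11/51)sin x + (1926/289)cos 2x + (796/289)sin 2x

the image equals g(x) = (43/17)cos x + (11/51)sin x + (1926/289)cos 2x + (796/289)sin 2x


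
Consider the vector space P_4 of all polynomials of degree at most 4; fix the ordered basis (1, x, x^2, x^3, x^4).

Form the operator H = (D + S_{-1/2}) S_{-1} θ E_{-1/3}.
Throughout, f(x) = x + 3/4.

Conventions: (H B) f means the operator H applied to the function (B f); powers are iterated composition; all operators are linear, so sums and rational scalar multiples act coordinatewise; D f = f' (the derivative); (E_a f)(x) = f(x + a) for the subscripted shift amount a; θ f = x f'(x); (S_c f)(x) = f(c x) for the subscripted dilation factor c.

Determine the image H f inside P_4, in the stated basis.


the result is g(x) = (1/2)x - 1

E_{-1/3} f = x + 5/12
θ E_{-1/3} f = x
S_{-1} θ E_{-1/3} f = -x
D (S_{-1} θ E_{-1/3}) f = -1
S_{-1/2} (S_{-1} θ E_{-1/3}) f = (1/2)x
(D + S_{-1/2}) (S_{-1} θ E_{-1/3}) f = (1/2)x - 1


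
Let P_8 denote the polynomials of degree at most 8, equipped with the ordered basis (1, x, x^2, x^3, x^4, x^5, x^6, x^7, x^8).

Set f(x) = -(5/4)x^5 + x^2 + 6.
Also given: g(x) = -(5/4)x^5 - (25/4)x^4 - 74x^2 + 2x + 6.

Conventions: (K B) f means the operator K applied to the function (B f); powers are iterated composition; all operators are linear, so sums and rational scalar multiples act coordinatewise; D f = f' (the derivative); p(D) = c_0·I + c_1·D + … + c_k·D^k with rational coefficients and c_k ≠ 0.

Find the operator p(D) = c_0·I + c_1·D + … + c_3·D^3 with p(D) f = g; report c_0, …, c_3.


D^0 f = -(5/4)x^5 + x^2 + 6
D^1 f = -(25/4)x^4 + 2x
D^2 f = -25x^3 + 2
D^3 f = -75x^2
matching coefficients of g against c_0 f + c_1 Df + … from the top degree down determines the c_i
solution: c_0 = 1, c_1 = 1, c_2 = 0, c_3 = 1

p(D) = I + D + D^3, i.e. c_0 = 1, c_1 = 1, c_2 = 0, c_3 = 1


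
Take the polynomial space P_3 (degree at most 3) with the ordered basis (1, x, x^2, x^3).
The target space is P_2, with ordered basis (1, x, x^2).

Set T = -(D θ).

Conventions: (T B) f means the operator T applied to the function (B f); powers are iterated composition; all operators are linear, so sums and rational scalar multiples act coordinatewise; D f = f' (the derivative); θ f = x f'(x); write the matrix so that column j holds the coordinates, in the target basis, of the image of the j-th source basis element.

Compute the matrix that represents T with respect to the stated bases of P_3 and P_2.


image of 1: 0
image of x: -1
image of x^2: -4x
image of x^3: -9x^2
each image's coordinates form column j of the matrix

the matrix is [[0, -1, 0, 0]; [0, 0, -4, 0]; [0, 0, 0, -9]] (rows listed top to bottom)


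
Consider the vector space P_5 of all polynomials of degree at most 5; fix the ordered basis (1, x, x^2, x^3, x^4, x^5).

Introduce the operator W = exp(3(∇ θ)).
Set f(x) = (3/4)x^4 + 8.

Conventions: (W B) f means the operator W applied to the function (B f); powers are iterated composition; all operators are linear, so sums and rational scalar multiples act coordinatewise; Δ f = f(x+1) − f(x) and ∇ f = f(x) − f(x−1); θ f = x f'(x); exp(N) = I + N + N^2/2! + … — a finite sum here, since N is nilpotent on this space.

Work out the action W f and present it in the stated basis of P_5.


g(x) = (3/4)x^4 + 36x^3 + 432x^2 + 1170x + 53

order-1 term: 36x^3 - 54x^2 + 36x - 9
order-2 term: 486x^2 - 810x + 378
order-3 term: 1944x - 1782
order-4 term: 1458
the series for exp(3(∇ θ)) f terminates at order 4
exp(3(∇ θ)) f = (3/4)x^4 + 36x^3 + 432x^2 + 1170x + 53


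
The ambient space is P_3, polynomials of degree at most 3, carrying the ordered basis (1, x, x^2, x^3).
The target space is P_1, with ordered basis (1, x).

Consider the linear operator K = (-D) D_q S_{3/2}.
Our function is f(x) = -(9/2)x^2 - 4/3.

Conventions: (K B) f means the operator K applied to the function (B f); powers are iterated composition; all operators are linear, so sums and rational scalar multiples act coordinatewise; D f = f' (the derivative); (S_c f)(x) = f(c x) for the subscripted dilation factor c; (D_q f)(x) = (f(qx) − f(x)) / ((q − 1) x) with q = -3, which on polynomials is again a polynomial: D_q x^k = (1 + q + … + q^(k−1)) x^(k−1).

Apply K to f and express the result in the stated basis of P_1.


S_{3/2} f = -(81/8)x^2 - 4/3
D_q S_{3/2} f = (81/4)x
D D_q S_{3/2} f = 81/4
(-D) D_q S_{3/2} f = -81/4

the image equals g(x) = -81/4


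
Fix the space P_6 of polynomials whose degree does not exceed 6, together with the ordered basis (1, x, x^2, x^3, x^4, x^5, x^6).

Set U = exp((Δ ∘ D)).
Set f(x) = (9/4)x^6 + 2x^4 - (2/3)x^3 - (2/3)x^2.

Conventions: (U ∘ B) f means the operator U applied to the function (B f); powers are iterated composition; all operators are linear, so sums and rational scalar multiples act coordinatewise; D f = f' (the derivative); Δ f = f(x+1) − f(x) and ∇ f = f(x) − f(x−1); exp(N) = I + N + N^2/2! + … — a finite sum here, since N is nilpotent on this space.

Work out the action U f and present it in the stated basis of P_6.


order-1 term: (135/2)x^4 + 135x^3 + 159x^2 + (175/2)x + 109/6
order-2 term: 405x^2 + 810x + 993/2
order-3 term: 270
the series for exp((Δ ∘ D)) f terminates at order 3
exp((Δ ∘ D)) f = (9/4)x^6 + (139/2)x^4 + (403/3)x^3 + (1690/3)x^2 + (1795/2)x + 2354/3

the image equals g(x) = (9/4)x^6 + (139/2)x^4 + (403/3)x^3 + (1690/3)x^2 + (1795/2)x + 2354/3


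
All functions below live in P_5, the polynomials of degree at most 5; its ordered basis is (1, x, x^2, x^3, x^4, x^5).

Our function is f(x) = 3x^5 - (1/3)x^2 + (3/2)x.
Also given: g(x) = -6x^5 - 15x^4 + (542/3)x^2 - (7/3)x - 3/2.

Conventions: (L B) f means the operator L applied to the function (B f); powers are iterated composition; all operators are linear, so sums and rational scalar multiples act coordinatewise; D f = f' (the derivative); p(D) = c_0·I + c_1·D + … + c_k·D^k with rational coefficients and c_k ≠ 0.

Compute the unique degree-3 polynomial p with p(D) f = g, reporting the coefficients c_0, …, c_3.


c_0 = -2, c_1 = -1, c_2 = 0, c_3 = 1

D^0 f = 3x^5 - (1/3)x^2 + (3/2)x
D^1 f = 15x^4 - (2/3)x + 3/2
D^2 f = 60x^3 - 2/3
D^3 f = 180x^2
matching coefficients of g against c_0 f + c_1 Df + … from the top degree down determines the c_i
solution: c_0 = -2, c_1 = -1, c_2 = 0, c_3 = 1


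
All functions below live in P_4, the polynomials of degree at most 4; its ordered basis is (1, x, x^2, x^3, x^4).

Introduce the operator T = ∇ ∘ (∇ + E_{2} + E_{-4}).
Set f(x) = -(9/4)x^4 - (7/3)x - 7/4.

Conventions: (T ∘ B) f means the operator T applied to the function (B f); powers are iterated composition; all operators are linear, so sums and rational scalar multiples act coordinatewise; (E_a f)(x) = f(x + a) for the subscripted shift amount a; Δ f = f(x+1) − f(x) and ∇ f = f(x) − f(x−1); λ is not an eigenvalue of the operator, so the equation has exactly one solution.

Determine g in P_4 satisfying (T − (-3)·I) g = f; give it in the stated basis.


the image equals g(x) = -(3/4)x^4 + 2x^3 - 10x^2 + (743/9)x - 21091/108

write g with unknown coordinates in the stated basis and equate coefficients in (T − (-3)·I) g = f
solving from the highest basis element down gives g = -(3/4)x^4 + 2x^3 - 10x^2 + (743/9)x - 21091/108
check: T g = -6x^3 + 30x^2 - 250x + 5257/9
so T g − (-3)·g = -(9/4)x^4 - (7/3)x - 7/4 = f ✓


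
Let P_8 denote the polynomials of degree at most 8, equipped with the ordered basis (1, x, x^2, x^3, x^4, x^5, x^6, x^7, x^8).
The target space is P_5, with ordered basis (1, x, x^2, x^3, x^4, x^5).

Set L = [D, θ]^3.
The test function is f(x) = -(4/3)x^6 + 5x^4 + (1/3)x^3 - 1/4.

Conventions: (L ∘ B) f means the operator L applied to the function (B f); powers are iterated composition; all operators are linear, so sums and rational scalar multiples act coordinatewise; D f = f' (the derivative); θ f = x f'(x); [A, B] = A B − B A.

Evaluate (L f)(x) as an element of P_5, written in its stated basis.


θ f = -8x^6 + 20x^4 + x^3
D θ f = -48x^5 + 80x^3 + 3x^2
D f = -8x^5 + 20x^3 + x^2
θ D f = -40x^5 + 60x^3 + 2x^2
[D, θ] f = -8x^5 + 20x^3 + x^2
θ [D, θ] f = -40x^5 + 60x^3 + 2x^2
D θ [D, θ] f = -200x^4 + 180x^2 + 4x
D [D, θ] f = -40x^4 + 60x^2 + 2x
θ D [D, θ] f = -160x^4 + 120x^2 + 2x
[D, θ] [D, θ] f = -40x^4 + 60x^2 + 2x
θ [D, θ] [D, θ] f = -160x^4 + 120x^2 + 2x
D θ [D, θ] [D, θ] f = -640x^3 + 240x + 2
D [D, θ] [D, θ] f = -160x^3 + 120x + 2
θ D [D, θ] [D, θ] f = -480x^3 + 120x
[D, θ] [D, θ] [D, θ] f = -160x^3 + 120x + 2

g(x) = -160x^3 + 120x + 2


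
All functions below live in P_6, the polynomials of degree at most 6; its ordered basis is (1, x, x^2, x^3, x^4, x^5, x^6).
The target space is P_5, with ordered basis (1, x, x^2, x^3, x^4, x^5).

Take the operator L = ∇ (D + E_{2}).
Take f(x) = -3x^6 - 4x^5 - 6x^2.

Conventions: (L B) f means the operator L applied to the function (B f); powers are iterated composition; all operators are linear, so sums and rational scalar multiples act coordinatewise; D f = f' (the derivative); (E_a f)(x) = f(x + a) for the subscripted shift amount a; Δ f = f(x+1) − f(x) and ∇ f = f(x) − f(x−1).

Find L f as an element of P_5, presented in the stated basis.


g(x) = -18x^5 - 245x^4 - 440x^3 - 1015x^2 - 860x - 341

D f = -18x^5 - 20x^4 - 12x
E_{2} f = -3x^6 - 40x^5 - 220x^4 - 640x^3 - 1046x^2 - 920x - 344
(D + E_{2}) f = -3x^6 - 58x^5 - 240x^4 - 640x^3 - 1046x^2 - 932x - 344
∇ (D + E_{2}) f = -18x^5 - 245x^4 - 440x^3 - 1015x^2 - 860x - 341


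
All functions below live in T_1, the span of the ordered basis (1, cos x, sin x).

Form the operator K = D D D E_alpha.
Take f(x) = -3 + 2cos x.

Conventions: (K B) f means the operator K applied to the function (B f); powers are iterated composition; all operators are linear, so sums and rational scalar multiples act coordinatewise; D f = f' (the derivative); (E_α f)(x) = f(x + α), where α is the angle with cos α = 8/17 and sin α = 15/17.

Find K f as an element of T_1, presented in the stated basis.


E_alpha f = -3 + (16/17)cos x - (30/17)sin x
D E_alpha f = -(30/17)cos x - (16/17)sin x
D D E_alpha f = -(16/17)cos x + (30/17)sin x
D D D E_alpha f = (30/17)cos x + (16/17)sin x

the result is g(x) = (30/17)cos x + (16/17)sin x


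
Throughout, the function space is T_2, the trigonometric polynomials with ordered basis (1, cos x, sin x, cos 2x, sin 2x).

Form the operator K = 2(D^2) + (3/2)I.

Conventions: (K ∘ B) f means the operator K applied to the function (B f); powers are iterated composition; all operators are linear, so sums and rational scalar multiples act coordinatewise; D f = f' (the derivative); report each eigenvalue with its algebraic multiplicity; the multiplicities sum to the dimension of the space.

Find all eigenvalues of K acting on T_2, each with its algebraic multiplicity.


image of 1: 3/2
image of cos x: -(1/2)cos x
image of sin x: -(1/2)sin x
image of cos 2x: -(13/2)cos 2x
image of sin 2x: -(13/2)sin 2x
the matrix is diagonal; its diagonal is (3/2, -1/2, -1/2, -13/2, -13/2)
for a triangular matrix the eigenvalues are the diagonal entries, with algebraic multiplicity their repetition count

λ = -13/2 (multiplicity 2), λ = -1/2 (multiplicity 2), λ = 3/2 (multiplicity 1)


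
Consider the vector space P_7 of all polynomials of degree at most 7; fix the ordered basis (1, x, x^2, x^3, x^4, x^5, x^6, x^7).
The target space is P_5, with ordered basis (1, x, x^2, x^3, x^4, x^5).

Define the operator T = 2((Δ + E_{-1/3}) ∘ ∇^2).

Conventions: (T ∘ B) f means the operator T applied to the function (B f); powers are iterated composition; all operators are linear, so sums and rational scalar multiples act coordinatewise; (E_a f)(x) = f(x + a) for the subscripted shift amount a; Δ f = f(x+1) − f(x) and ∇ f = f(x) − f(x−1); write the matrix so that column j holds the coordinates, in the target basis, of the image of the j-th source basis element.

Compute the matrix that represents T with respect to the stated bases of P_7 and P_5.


image of 1: 0
image of x: 0
image of x^2: 4
image of x^3: 12x - 4
image of x^4: 24x^2 - 16x + 68/3
image of x^5: 40x^3 - 40x^2 + (340/3)x - 1660/27
image of x^6: 60x^4 - 80x^3 + 340x^2 - (3320/9)x + 4868/27
image of x^7: 84x^5 - 140x^4 + (2380/3)x^3 - (11620/9)x^2 + (34076/27)x - 38164/81
each image's coordinates form column j of the matrix

the matrix is [[0, 0, 4, -4, 68/3, -1660/27, 4868/27, -38164/81]; [0, 0, 0, 12, -16, 340/3, -3320/9, 34076/27]; [0, 0, 0, 0, 24, -40, 340, -11620/9]; [0, 0, 0, 0, 0, 40, -80, 2380/3]; [0, 0, 0, 0, 0, 0, 60, -140]; [0, 0, 0, 0, 0, 0, 0, 84]] (rows listed top to bottom)


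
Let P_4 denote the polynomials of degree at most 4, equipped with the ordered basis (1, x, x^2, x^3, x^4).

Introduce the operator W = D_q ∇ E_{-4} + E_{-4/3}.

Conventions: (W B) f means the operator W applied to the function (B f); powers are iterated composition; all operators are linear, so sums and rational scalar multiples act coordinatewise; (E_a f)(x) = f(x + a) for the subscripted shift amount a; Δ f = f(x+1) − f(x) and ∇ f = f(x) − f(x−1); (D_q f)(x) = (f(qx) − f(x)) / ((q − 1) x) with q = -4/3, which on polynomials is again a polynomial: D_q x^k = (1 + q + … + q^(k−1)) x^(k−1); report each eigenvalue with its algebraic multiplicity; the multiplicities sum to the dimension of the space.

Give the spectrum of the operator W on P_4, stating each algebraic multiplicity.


image of 1: 1
image of x: x - 4/3
image of x^2: x^2 - (8/3)x + 34/9
image of x^3: x^3 - 4x^2 + (13/3)x - 793/27
image of x^4: x^4 - (16/3)x^3 + (148/9)x^2 + (230/27)x + 20020/81
the matrix is upper triangular; its diagonal is (1, 1, 1, 1, 1)
for a triangular matrix the eigenvalues are the diagonal entries, with algebraic multiplicity their repetition count

λ = 1 (multiplicity 5)


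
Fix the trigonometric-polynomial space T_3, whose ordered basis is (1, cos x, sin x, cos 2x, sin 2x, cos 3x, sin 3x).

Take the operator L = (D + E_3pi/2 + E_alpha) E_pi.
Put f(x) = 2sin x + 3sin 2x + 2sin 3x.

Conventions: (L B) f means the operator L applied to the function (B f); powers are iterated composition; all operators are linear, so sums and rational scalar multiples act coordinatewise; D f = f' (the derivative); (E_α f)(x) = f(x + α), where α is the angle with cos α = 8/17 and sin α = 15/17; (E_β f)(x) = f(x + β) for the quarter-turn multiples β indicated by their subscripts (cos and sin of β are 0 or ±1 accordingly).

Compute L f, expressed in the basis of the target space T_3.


g(x) = -(30/17)cos x - (16/17)sin x + (2454/289)cos 2x - (1350/289)sin 2x - (38314/4913)cos 3x + (9776/4913)sin 3x

E_pi f = -2sin x + 3sin 2x - 2sin 3x
D E_pi f = -2cos x + 6cos 2x - 6cos 3x
E_3pi/2 E_pi f = 2cos x - 3sin 2x - 2cos 3x
E_alpha E_pi f = -(30/17)cos x - (16/17)sin x + (720/289)cos 2x - (483/289)sin 2x + (990/4913)cos 3x + (9776/4913)sin 3x
(D + E_3pi/2 + E_alpha) E_pi f = -(30/17)cos x - (16/17)sin x + (2454/289)cos 2x - (1350/289)sin 2x - (38314/4913)cos 3x + (9776/4913)sin 3x


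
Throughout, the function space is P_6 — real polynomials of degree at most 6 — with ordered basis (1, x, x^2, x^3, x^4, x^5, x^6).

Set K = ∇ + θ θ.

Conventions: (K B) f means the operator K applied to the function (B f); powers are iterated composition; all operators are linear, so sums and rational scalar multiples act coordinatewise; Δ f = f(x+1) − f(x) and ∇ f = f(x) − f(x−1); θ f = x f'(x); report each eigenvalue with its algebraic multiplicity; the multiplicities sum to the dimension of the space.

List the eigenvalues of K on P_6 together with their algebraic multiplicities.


λ = 0 (multiplicity 1), λ = 1 (multiplicity 1), λ = 4 (multiplicity 1), λ = 9 (multiplicity 1), λ = 16 (multiplicity 1), λ = 25 (multiplicity 1), λ = 36 (multiplicity 1)

image of 1: 0
image of x: x + 1
image of x^2: 4x^2 + 2x - 1
image of x^3: 9x^3 + 3x^2 - 3x + 1
image of x^4: 16x^4 + 4x^3 - 6x^2 + 4x - 1
image of x^5: 25x^5 + 5x^4 - 10x^3 + 10x^2 - 5x + 1
image of x^6: 36x^6 + 6x^5 - 15x^4 + 20x^3 - 15x^2 + 6x - 1
the matrix is upper triangular; its diagonal is (0, 1, 4, 9, 16, 25, 36)
for a triangular matrix the eigenvalues are the diagonal entries, with algebraic multiplicity their repetition count


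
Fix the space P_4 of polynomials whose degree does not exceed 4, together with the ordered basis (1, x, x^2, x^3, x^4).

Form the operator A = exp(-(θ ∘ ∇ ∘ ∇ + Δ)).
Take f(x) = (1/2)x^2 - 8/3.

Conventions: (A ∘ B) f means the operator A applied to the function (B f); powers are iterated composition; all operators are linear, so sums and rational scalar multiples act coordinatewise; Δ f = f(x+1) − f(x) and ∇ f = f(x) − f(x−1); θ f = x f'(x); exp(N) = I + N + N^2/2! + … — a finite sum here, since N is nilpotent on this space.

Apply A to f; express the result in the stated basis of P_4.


order-1 term: -x - 1/2
order-2 term: 1/2
the series for exp(-(θ ∘ ∇ ∘ ∇ + Δ)) f terminates at order 2
exp(-(θ ∘ ∇ ∘ ∇ + Δ)) f = (1/2)x^2 - x - 8/3

the result is g(x) = (1/2)x^2 - x - 8/3


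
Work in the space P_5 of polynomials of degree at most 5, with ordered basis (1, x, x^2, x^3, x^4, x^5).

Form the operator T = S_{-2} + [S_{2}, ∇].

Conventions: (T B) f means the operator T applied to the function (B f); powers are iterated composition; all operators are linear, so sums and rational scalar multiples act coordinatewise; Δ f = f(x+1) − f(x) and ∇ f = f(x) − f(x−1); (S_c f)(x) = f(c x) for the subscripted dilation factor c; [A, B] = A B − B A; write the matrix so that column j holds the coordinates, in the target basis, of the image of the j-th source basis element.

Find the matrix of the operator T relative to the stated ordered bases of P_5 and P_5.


the matrix is [[1, -1, 3, -7, 15, -31]; [0, -2, -4, 18, -56, 150]; [0, 0, 4, -12, 72, -280]; [0, 0, 0, -8, -32, 240]; [0, 0, 0, 0, 16, -80]; [0, 0, 0, 0, 0, -32]] (rows listed top to bottom)

image of 1: 1
image of x: -2x - 1
image of x^2: 4x^2 - 4x + 3
image of x^3: -8x^3 - 12x^2 + 18x - 7
image of x^4: 16x^4 - 32x^3 + 72x^2 - 56x + 15
image of x^5: -32x^5 - 80x^4 + 240x^3 - 280x^2 + 150x - 31
each image's coordinates form column j of the matrix


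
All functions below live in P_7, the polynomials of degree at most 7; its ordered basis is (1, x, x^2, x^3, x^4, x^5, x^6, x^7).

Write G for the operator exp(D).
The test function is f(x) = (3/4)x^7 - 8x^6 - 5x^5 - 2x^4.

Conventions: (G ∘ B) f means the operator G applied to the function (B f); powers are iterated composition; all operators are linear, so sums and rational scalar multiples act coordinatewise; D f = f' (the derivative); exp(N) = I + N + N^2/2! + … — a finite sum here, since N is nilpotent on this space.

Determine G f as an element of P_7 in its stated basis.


the result is g(x) = (3/4)x^7 - (11/4)x^6 - (149/4)x^5 - (483/4)x^4 - (767/4)x^3 - (665/4)x^2 - (303/4)x - 57/4

order-1 term: (21/4)x^6 - 48x^5 - 25x^4 - 8x^3
order-2 term: (63/4)x^5 - 120x^4 - 50x^3 - 12x^2
order-3 term: (105/4)x^4 - 160x^3 - 50x^2 - 8x
order-4 term: (105/4)x^3 - 120x^2 - 25x - 2
order-5 term: (63/4)x^2 - 48x - 5
order-6 term: (21/4)x - 8
order-7 term: 3/4
the series for exp(D) f terminates at order 7
exp(D) f = (3/4)x^7 - (11/4)x^6 - (149/4)x^5 - (483/4)x^4 - (767/4)x^3 - (665/4)x^2 - (303/4)x - 57/4


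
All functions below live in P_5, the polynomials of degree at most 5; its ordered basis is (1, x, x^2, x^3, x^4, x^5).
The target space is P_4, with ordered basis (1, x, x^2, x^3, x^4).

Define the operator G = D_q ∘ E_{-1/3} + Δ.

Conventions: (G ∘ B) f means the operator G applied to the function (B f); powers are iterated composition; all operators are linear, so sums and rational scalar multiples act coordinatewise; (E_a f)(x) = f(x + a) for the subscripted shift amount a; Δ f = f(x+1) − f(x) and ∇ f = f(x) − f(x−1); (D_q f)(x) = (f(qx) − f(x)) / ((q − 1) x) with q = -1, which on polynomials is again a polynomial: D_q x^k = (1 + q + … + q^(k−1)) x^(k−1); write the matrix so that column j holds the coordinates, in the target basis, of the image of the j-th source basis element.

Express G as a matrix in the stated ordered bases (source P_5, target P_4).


image of 1: 0
image of x: 2
image of x^2: 2x + 1/3
image of x^3: 4x^2 + 3x + 4/3
image of x^4: 4x^3 + (14/3)x^2 + 4x + 23/27
image of x^5: 6x^4 + 10x^3 + (100/9)x^2 + 5x + 86/81
each image's coordinates form column j of the matrix

the matrix is [[0, 2, 1/3, 4/3, 23/27, 86/81]; [0, 0, 2, 3, 4, 5]; [0, 0, 0, 4, 14/3, 100/9]; [0, 0, 0, 0, 4, 10]; [0, 0, 0, 0, 0, 6]] (rows listed top to bottom)


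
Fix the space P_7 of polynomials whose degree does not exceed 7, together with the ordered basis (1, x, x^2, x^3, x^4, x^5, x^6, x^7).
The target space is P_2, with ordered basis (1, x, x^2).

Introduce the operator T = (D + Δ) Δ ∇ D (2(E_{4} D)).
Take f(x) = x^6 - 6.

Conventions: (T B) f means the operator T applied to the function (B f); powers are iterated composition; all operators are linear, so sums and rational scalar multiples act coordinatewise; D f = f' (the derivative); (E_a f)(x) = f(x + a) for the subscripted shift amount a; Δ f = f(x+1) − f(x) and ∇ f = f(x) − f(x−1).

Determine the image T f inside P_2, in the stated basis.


the result is g(x) = 2880x + 12240

D f = 6x^5
E_{4} D f = 6x^5 + 120x^4 + 960x^3 + 3840x^2 + 7680x + 6144
(2(E_{4} D)) f = 12x^5 + 240x^4 + 1920x^3 + 7680x^2 + 15360x + 12288
D (2(E_{4} D)) f = 60x^4 + 960x^3 + 5760x^2 + 15360x + 15360
∇ D (2(E_{4} D)) f = 240x^3 + 2520x^2 + 8880x + 10500
Δ ∇ D (2(E_{4} D)) f = 720x^2 + 5760x + 11640
D (Δ ∇ D) (2(E_{4} D)) f = 1440x + 5760
Δ (Δ ∇ D) (2(E_{4} D)) f = 1440x + 6480
(D + Δ) (Δ ∇ D) (2(E_{4} D)) f = 2880x + 12240


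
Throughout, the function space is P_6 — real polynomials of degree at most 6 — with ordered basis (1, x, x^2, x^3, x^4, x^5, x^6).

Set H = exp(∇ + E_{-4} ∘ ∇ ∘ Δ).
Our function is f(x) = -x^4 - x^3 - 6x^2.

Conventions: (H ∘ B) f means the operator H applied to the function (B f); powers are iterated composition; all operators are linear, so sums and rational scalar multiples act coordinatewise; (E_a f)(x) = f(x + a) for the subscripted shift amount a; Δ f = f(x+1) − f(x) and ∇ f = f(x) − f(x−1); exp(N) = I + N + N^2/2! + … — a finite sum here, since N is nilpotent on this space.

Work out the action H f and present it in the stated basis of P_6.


the image equals g(x) = -x^4 - 5x^3 - 21x^2 + 58x - 104

order-1 term: -4x^3 - 9x^2 + 77x - 176
order-2 term: -6x^2 - 15x + 80
order-3 term: -4x - 7
order-4 term: -1
the series for exp(∇ + E_{-4} ∘ ∇ ∘ Δ) f terminates at order 4
exp(∇ + E_{-4} ∘ ∇ ∘ Δ) f = -x^4 - 5x^3 - 21x^2 + 58x - 104


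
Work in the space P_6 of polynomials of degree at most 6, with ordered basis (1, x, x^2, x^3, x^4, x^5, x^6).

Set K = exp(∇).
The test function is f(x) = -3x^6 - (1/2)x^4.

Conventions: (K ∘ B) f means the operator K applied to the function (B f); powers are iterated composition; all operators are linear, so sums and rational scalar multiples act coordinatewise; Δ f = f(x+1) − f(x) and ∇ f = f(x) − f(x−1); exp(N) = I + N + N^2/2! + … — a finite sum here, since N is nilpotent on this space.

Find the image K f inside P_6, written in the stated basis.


order-1 term: -18x^5 + 45x^4 - 62x^3 + 48x^2 - 20x + 7/2
order-2 term: -45x^4 + 180x^3 - 318x^2 + 276x - 193/2
order-3 term: -60x^3 + 270x^2 - 452x + 273
order-4 term: -45x^2 + 180x - 391/2
order-5 term: -18x + 45
order-6 term: -3
the series for exp(∇) f terminates at order 6
exp(∇) f = -3x^6 - 18x^5 - (1/2)x^4 + 58x^3 - 45x^2 - 34x + 53/2

g(x) = -3x^6 - 18x^5 - (1/2)x^4 + 58x^3 - 45x^2 - 34x + 53/2


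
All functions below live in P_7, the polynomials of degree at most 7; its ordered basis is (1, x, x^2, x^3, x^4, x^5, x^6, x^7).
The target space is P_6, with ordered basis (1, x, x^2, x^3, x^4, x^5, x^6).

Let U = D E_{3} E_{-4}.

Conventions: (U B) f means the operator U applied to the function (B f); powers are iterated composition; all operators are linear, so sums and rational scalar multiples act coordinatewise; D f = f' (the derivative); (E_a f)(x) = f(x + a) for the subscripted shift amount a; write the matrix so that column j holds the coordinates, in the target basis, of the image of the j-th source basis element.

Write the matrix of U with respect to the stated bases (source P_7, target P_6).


the matrix is [[0, 1, -2, 3, -4, 5, -6, 7]; [0, 0, 2, -6, 12, -20, 30, -42]; [0, 0, 0, 3, -12, 30, -60, 105]; [0, 0, 0, 0, 4, -20, 60, -140]; [0, 0, 0, 0, 0, 5, -30, 105]; [0, 0, 0, 0, 0, 0, 6, -42]; [0, 0, 0, 0, 0, 0, 0, 7]] (rows listed top to bottom)

image of 1: 0
image of x: 1
image of x^2: 2x - 2
image of x^3: 3x^2 - 6x + 3
image of x^4: 4x^3 - 12x^2 + 12x - 4
image of x^5: 5x^4 - 20x^3 + 30x^2 - 20x + 5
image of x^6: 6x^5 - 30x^4 + 60x^3 - 60x^2 + 30x - 6
image of x^7: 7x^6 - 42x^5 + 105x^4 - 140x^3 + 105x^2 - 42x + 7
each image's coordinates form column j of the matrix


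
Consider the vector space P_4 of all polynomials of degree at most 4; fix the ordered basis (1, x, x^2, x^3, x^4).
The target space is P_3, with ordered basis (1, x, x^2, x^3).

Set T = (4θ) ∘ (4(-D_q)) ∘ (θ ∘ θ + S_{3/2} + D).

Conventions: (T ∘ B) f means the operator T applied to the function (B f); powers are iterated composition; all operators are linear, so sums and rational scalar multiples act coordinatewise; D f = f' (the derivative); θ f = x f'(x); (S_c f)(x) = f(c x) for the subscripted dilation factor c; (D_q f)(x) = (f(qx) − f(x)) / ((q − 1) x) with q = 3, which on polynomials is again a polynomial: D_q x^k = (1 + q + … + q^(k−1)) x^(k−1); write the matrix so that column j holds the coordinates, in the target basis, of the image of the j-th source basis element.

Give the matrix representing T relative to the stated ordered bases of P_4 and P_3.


image of 1: 0
image of x: 0
image of x^2: -400x
image of x^3: -5148x^2 - 192x
image of x^4: -40440x^3 - 1664x^2
each image's coordinates form column j of the matrix

the matrix is [[0, 0, 0, 0, 0]; [0, 0, -400, -192, 0]; [0, 0, 0, -5148, -1664]; [0, 0, 0, 0, -40440]] (rows listed top to bottom)


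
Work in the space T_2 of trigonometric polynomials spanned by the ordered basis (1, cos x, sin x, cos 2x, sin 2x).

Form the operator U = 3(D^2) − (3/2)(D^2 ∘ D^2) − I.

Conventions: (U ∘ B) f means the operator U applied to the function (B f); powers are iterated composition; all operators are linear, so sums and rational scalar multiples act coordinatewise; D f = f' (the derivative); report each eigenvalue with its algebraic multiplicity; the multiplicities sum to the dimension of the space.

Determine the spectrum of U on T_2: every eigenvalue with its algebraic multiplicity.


λ = -37 (multiplicity 2), λ = -11/2 (multiplicity 2), λ = -1 (multiplicity 1)

image of 1: -1
image of cos x: -(11/2)cos x
image of sin x: -(11/2)sin x
image of cos 2x: -37cos 2x
image of sin 2x: -37sin 2x
the matrix is diagonal; its diagonal is (-1, -11/2, -11/2, -37, -37)
for a triangular matrix the eigenvalues are the diagonal entries, with algebraic multiplicity their repetition count
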